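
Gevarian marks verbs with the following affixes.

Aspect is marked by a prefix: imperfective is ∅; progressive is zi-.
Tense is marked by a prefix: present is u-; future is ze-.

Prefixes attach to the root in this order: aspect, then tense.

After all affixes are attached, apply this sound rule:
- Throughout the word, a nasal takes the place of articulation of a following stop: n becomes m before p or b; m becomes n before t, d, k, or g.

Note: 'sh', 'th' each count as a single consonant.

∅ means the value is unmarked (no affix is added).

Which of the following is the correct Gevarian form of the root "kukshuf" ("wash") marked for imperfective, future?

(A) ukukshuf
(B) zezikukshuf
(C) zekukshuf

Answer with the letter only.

C

aspect = imperfective: zero marking, form stays kukshuf.
Attach tense future ze- → zekukshuf.
Nasal assimilation: no change.
So the correct form is zekukshuf, option (C).
(A) ukukshuf is wrong: it uses present instead of future for tense.
(B) zezikukshuf is wrong: it uses progressive instead of imperfective for aspect.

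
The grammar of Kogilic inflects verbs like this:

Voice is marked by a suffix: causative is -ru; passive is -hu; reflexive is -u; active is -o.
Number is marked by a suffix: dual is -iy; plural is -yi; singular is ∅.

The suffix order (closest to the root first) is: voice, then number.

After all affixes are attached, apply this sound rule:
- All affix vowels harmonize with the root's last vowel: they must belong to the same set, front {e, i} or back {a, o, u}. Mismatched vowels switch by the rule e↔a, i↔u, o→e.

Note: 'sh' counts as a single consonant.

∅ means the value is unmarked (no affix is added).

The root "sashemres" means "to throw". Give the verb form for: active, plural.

sashemreseyi

Attach voice active -o → sashemreso.
Attach number plural -yi → sashemresoyi.
Apply vowel harmony: sashemresoyi → sashemreseyi.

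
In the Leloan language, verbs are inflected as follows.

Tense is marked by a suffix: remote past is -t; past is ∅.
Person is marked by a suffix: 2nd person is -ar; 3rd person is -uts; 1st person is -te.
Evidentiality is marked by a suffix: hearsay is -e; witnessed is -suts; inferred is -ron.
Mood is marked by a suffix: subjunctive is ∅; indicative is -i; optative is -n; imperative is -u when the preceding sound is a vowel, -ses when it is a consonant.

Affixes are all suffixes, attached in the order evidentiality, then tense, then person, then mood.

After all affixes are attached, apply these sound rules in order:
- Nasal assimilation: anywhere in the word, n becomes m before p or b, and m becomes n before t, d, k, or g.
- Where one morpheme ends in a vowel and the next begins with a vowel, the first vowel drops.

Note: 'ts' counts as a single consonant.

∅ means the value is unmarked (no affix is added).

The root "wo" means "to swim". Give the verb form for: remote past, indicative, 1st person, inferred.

worontti

Attach evidentiality inferred -ron → woron.
Attach tense remote past -t → woront.
Attach person 1st person -te → worontte.
Attach mood indicative -i → woronttei.
Nasal assimilation: no change.
Apply vowel deletion: woronttei → worontti.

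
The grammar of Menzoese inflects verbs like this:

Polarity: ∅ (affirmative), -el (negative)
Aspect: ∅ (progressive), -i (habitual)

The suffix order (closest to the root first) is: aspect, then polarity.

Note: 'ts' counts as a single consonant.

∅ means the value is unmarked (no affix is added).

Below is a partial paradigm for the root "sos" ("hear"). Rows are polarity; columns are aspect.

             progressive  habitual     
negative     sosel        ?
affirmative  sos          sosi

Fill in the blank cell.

Attach aspect habitual -i → sosi.
Attach polarity negative -el → sosiel.

sosiel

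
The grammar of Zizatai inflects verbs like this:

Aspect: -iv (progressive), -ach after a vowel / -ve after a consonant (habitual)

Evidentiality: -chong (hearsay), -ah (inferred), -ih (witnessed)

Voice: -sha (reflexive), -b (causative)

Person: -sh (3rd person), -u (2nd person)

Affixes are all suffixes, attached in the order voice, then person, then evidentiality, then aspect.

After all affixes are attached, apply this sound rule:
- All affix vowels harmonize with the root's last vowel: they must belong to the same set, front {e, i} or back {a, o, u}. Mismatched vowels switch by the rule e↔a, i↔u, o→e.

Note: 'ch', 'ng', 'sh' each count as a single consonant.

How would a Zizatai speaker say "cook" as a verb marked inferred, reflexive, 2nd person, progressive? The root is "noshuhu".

Attach voice reflexive -sha → noshuhusha.
Attach person 2nd person -u → noshuhushau.
Attach evidentiality inferred -ah → noshuhushauah.
Attach aspect progressive -iv → noshuhushauahiv.
Apply vowel harmony: noshuhushauahiv → noshuhushauahuv.

noshuhushauahuv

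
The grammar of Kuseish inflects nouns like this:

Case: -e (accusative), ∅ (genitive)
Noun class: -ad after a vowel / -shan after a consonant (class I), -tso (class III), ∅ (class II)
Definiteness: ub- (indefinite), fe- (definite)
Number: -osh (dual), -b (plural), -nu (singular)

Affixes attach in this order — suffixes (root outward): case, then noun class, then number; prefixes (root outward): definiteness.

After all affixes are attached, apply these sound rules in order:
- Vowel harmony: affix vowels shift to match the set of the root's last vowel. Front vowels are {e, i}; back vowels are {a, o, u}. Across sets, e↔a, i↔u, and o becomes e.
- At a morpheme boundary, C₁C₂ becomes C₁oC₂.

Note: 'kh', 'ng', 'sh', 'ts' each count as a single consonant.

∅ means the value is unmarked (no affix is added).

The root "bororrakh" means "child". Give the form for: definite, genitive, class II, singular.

fabororrakhonu

Attach definiteness definite fe- → febororrakh.
case = genitive: zero marking, form stays febororrakh.
noun class = class II: zero marking, form stays febororrakh.
Attach number singular -nu → febororrakhnu.
Apply vowel harmony: febororrakhnu → fabororrakhnu.
Apply epenthesis: fabororrakhnu → fabororrakhonu.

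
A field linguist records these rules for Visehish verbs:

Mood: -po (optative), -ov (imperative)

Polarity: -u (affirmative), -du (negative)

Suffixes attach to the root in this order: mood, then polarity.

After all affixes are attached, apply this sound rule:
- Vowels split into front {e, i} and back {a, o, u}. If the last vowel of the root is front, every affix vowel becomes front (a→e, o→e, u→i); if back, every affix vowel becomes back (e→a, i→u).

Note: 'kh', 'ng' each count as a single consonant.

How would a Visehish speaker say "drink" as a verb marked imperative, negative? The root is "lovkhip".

lovkhipevdi

Attach mood imperative -ov → lovkhipov.
Attach polarity negative -du → lovkhipovdu.
Apply vowel harmony: lovkhipovdu → lovkhipevdi.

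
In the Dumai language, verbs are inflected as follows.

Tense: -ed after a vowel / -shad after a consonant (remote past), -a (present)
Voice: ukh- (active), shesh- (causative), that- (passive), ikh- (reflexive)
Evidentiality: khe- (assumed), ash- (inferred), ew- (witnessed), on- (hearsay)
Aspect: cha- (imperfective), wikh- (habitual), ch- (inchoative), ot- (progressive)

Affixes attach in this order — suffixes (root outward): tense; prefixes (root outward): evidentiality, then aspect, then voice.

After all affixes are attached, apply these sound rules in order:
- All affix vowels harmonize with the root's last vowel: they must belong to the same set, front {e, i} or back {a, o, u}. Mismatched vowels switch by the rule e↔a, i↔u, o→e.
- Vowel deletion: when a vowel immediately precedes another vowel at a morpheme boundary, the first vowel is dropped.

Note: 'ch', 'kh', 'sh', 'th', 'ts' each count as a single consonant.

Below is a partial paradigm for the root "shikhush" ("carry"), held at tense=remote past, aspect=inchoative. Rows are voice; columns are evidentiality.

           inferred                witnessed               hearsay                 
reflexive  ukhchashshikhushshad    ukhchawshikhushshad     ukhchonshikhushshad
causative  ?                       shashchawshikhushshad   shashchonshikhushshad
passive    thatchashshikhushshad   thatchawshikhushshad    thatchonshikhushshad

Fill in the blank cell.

Attach tense remote past -shad (after consonant 'sh') → shikhushshad.
Attach evidentiality inferred ash- → ashshikhushshad.
Attach aspect inchoative ch- → chashshikhushshad.
Attach voice causative shesh- → sheshchashshikhushshad.
Apply vowel harmony: sheshchashshikhushshad → shashchashshikhushshad.
Vowel deletion: no change.

shashchashshikhushshad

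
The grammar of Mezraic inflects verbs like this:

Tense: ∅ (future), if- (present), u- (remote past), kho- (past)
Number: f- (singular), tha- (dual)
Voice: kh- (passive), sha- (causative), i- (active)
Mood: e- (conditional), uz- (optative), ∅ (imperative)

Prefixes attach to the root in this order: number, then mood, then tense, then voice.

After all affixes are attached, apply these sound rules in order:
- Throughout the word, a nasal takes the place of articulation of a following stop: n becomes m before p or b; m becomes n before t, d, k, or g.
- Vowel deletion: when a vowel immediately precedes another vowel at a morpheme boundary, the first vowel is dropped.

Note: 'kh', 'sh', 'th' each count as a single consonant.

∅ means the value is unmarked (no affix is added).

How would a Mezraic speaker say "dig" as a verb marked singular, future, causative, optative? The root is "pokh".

shuzfpokh

Attach number singular f- → fpokh.
Attach mood optative uz- → uzfpokh.
tense = future: zero marking, form stays uzfpokh.
Attach voice causative sha- → shauzfpokh.
Nasal assimilation: no change.
Apply vowel deletion: shauzfpokh → shuzfpokh.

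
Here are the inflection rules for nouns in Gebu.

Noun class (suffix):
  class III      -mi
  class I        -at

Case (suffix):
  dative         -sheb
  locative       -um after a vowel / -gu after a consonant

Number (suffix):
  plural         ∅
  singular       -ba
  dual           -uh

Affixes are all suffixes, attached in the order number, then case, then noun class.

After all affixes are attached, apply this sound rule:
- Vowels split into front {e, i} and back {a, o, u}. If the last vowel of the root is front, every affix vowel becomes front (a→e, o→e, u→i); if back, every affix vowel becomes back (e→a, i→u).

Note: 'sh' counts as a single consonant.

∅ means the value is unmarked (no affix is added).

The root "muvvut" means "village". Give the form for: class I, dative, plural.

number = plural: zero marking, form stays muvvut.
Attach case dative -sheb → muvvutsheb.
Attach noun class class I -at → muvvutshebat.
Apply vowel harmony: muvvutshebat → muvvutshabat.

muvvutshabat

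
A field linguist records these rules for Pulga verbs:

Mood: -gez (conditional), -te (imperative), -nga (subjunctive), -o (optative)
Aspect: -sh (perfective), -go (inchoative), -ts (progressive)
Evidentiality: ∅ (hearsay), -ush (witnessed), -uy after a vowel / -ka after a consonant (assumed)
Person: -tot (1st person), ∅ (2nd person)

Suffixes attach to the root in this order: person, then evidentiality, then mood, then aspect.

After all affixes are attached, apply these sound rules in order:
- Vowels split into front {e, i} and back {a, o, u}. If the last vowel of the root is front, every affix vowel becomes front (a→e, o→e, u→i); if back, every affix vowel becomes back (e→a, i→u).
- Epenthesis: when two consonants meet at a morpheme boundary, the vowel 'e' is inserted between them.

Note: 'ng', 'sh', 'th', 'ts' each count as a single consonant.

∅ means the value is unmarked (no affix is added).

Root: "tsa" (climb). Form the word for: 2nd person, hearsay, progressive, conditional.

tsagazets

person = 2nd person: zero marking, form stays tsa.
evidentiality = hearsay: zero marking, form stays tsa.
Attach mood conditional -gez → tsagez.
Attach aspect progressive -ts → tsagezts.
Apply vowel harmony: tsagezts → tsagazts.
Apply epenthesis: tsagazts → tsagazets.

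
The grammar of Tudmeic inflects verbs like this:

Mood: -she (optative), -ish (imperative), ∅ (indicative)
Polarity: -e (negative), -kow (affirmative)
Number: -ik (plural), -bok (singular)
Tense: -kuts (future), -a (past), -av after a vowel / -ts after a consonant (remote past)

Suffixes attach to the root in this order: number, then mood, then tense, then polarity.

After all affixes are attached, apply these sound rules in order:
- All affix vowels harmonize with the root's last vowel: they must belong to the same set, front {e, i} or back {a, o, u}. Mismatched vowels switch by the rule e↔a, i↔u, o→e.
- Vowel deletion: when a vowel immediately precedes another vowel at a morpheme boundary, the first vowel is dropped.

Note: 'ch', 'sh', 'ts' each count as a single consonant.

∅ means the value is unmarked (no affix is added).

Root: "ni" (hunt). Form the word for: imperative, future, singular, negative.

nibekishkitse

Attach number singular -bok → nibok.
Attach mood imperative -ish → nibokish.
Attach tense future -kuts → nibokishkuts.
Attach polarity negative -e → nibokishkutse.
Apply vowel harmony: nibokishkutse → nibekishkitse.
Vowel deletion: no change.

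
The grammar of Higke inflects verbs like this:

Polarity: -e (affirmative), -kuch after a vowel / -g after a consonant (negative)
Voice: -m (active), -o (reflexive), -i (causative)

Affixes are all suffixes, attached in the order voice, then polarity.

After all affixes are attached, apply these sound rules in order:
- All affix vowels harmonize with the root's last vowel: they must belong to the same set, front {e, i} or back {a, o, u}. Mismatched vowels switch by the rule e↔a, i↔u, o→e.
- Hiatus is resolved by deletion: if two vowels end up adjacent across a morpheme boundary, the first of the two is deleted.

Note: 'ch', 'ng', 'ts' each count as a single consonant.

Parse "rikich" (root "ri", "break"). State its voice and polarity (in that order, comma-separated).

Segment: ri-i-kuch.
voice: -i → causative.
polarity: -kuch/g → negative.

causative, negative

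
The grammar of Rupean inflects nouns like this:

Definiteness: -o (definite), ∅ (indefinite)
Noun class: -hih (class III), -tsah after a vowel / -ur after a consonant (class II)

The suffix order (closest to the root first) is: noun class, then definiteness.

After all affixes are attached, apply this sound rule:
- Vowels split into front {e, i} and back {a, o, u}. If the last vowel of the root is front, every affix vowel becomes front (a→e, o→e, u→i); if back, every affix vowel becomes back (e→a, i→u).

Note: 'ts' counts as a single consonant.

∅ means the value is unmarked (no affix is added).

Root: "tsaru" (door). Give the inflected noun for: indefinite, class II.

tsarutsah

Attach noun class class II -tsah (after vowel 'u') → tsarutsah.
definiteness = indefinite: zero marking, form stays tsarutsah.
Vowel harmony: no change.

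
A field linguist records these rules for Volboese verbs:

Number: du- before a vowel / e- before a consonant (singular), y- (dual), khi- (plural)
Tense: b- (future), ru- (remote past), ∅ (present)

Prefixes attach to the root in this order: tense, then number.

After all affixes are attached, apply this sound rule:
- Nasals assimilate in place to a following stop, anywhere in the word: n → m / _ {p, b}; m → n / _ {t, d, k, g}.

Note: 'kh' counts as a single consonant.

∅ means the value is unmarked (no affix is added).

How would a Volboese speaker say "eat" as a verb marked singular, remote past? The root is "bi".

Attach tense remote past ru- → rubi.
Attach number singular e- (before consonant 'r') → erubi.
Nasal assimilation: no change.

erubi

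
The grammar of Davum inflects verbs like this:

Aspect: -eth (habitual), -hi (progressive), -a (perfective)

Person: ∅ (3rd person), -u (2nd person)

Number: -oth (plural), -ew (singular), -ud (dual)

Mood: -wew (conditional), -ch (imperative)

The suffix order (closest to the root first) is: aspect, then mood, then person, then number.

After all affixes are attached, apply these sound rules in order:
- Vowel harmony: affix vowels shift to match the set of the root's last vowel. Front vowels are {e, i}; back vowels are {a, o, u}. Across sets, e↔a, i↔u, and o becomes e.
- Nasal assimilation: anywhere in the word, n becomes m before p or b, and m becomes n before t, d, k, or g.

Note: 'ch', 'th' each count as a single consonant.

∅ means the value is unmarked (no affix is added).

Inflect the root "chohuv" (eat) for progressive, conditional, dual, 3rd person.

Attach aspect progressive -hi → chohuvhi.
Attach mood conditional -wew → chohuvhiwew.
person = 3rd person: zero marking, form stays chohuvhiwew.
Attach number dual -ud → chohuvhiwewud.
Apply vowel harmony: chohuvhiwewud → chohuvhuwawud.
Nasal assimilation: no change.

chohuvhuwawud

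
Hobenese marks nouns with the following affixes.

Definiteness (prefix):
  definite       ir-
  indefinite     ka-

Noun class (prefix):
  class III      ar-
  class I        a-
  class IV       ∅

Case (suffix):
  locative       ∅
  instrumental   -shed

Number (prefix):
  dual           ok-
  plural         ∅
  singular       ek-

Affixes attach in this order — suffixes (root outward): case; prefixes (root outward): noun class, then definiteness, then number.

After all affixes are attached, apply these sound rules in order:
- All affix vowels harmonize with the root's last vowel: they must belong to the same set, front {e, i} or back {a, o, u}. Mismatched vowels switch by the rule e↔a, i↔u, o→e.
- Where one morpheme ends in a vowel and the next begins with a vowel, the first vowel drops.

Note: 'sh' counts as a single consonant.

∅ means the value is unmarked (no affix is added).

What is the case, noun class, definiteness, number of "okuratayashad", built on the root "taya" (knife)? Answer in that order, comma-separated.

instrumental, class I, definite, dual

Segment: ok-ir-a-taya-shed.
case: -shed → instrumental.
noun class: a- → class I.
definiteness: ir- → definite.
number: ok- → dual.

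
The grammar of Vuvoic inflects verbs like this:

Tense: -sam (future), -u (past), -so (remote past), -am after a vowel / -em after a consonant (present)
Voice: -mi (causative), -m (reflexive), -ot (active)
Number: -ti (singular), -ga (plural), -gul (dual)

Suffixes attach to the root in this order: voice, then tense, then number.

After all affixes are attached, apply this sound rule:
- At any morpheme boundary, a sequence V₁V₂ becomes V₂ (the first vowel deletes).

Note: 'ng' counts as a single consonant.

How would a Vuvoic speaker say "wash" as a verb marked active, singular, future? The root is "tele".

telotsamti

Attach voice active -ot → teleot.
Attach tense future -sam → teleotsam.
Attach number singular -ti → teleotsamti.
Apply vowel deletion: teleotsamti → telotsamti.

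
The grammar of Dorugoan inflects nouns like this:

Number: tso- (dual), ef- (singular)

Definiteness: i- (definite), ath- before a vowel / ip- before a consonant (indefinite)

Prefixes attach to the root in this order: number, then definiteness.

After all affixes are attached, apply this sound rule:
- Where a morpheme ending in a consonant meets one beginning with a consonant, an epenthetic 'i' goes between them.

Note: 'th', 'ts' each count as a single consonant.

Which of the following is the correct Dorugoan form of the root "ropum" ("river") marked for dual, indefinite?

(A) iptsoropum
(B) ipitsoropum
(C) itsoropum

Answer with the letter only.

Attach number dual tso- → tsoropum.
Attach definiteness indefinite ip- (before consonant 'ts') → iptsoropum.
Apply epenthesis: iptsoropum → ipitsoropum.
So the correct form is ipitsoropum, option (B).
(A) iptsoropum is wrong: it fails to apply the sound rule(s).
(C) itsoropum is wrong: it uses definite instead of indefinite for definiteness.

B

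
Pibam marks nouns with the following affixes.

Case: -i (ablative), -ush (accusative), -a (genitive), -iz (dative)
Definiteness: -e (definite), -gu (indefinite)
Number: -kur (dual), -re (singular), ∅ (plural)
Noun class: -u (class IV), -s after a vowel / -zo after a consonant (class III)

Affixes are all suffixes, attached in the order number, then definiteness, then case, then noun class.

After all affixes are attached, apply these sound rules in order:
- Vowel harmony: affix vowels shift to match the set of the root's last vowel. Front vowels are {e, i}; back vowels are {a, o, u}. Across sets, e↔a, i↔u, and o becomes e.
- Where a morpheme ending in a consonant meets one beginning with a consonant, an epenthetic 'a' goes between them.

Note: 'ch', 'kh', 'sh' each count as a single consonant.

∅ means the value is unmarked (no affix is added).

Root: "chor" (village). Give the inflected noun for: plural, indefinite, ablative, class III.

number = plural: zero marking, form stays chor.
Attach definiteness indefinite -gu → chorgu.
Attach case ablative -i → chorgui.
Attach noun class class III -s (after vowel 'i') → chorguis.
Apply vowel harmony: chorguis → chorguus.
Apply epenthesis: chorguus → choraguus.

choraguus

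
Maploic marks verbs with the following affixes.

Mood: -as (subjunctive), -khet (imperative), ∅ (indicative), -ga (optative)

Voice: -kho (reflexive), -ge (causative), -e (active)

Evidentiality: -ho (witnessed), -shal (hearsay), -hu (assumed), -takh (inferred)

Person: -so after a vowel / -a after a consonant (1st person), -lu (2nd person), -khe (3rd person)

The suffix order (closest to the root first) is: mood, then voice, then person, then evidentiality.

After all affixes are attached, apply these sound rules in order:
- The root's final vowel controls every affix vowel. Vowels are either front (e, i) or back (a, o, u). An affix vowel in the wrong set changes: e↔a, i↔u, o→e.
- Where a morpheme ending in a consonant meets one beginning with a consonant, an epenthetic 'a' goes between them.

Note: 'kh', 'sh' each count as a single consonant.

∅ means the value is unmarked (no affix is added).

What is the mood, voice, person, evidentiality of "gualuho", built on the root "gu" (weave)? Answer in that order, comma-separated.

Segment: gu-e-lu-ho.
mood: ∅ → indicative.
voice: -e → active.
person: -lu → 2nd person.
evidentiality: -ho → witnessed.

indicative, active, 2nd person, witnessed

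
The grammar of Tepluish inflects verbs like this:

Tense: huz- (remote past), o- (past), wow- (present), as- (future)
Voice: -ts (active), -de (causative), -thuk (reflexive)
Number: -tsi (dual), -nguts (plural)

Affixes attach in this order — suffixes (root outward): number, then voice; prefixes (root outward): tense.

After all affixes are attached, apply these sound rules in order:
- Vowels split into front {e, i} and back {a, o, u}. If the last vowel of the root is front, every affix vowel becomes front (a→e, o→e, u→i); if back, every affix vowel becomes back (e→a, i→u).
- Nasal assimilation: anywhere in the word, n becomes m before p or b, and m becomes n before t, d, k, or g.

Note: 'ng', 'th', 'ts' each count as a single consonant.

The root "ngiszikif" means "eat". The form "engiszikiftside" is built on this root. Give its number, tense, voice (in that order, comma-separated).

Segment: o-ngiszikif-tsi-de.
number: -tsi → dual.
tense: o- → past.
voice: -de → causative.

dual, past, causative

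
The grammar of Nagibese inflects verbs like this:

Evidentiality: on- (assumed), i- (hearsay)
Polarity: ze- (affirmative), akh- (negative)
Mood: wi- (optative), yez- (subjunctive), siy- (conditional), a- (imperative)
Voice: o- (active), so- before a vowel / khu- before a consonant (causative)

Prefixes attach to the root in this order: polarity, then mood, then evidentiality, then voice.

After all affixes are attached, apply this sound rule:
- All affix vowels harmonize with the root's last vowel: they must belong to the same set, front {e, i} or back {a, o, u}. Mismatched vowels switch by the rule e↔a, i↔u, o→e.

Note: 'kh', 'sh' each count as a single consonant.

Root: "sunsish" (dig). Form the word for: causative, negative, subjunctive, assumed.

Attach polarity negative akh- → akhsunsish.
Attach mood subjunctive yez- → yezakhsunsish.
Attach evidentiality assumed on- → onyezakhsunsish.
Attach voice causative so- (before vowel 'o') → soonyezakhsunsish.
Apply vowel harmony: soonyezakhsunsish → seenyezekhsunsish.

seenyezekhsunsish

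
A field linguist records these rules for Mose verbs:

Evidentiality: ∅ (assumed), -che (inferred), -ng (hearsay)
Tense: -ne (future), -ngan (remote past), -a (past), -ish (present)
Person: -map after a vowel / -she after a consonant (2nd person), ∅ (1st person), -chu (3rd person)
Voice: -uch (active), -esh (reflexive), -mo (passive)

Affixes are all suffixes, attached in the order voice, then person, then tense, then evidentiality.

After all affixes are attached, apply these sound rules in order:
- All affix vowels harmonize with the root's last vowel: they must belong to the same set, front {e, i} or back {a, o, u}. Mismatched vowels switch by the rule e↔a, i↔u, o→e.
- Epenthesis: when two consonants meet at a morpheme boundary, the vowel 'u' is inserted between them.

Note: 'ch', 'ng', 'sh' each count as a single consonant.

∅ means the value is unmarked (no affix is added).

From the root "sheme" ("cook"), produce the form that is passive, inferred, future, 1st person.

Attach voice passive -mo → shememo.
person = 1st person: zero marking, form stays shememo.
Attach tense future -ne → shememone.
Attach evidentiality inferred -che → shememoneche.
Apply vowel harmony: shememoneche → shememeneche.
Epenthesis: no change.

shememeneche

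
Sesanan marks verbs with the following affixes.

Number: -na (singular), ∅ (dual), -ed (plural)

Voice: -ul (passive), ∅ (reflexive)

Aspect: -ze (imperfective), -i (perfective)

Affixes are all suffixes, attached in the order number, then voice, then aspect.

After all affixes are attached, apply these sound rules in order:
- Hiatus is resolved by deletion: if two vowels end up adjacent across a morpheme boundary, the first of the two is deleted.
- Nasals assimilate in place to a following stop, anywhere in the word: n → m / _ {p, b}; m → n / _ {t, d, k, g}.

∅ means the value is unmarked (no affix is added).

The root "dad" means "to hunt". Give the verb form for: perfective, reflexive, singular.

Attach number singular -na → dadna.
voice = reflexive: zero marking, form stays dadna.
Attach aspect perfective -i → dadnai.
Apply vowel deletion: dadnai → dadni.
Nasal assimilation: no change.

dadni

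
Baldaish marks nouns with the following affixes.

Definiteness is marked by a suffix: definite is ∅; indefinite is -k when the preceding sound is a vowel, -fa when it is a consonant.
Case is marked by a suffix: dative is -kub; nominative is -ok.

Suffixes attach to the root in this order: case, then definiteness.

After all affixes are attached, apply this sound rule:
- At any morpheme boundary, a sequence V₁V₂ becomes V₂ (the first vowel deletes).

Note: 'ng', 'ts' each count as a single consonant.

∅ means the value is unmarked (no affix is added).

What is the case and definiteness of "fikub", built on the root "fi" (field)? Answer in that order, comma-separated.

Segment: fi-kub.
case: -kub → dative.
definiteness: ∅ → definite.

dative, definite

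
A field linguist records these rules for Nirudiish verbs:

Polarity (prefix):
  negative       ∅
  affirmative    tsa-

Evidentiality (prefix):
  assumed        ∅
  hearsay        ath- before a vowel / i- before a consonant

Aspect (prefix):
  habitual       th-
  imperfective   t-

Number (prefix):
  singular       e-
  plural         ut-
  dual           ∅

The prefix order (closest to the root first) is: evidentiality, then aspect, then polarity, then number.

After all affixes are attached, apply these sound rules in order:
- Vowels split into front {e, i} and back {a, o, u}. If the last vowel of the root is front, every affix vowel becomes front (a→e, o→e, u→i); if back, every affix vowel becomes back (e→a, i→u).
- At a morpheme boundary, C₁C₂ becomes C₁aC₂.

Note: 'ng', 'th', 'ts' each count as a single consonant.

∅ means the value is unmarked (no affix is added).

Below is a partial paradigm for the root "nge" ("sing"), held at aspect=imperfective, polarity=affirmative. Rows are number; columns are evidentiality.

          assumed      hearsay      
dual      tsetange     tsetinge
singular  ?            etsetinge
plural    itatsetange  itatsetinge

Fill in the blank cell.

etsetange

evidentiality = assumed: zero marking, form stays nge.
Attach aspect imperfective t- → tnge.
Attach polarity affirmative tsa- → tsatnge.
Attach number singular e- → etsatnge.
Apply vowel harmony: etsatnge → etsetnge.
Apply epenthesis: etsetnge → etsetange.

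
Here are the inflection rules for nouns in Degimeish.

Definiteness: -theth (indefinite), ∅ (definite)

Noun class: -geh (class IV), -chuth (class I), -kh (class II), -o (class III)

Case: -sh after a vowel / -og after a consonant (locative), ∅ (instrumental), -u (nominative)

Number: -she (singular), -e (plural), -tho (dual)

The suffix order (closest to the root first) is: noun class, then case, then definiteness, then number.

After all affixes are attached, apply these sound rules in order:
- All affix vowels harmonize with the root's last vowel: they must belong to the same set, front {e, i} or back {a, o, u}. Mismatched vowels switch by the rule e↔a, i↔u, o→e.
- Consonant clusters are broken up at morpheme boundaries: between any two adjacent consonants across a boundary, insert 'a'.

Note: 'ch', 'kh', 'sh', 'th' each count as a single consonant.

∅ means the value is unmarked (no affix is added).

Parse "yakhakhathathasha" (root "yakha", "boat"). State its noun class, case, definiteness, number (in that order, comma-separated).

Segment: yakha-kh-theth-she.
noun class: -kh → class II.
case: ∅ → instrumental.
definiteness: -theth → indefinite.
number: -she → singular.

class II, instrumental, indefinite, singular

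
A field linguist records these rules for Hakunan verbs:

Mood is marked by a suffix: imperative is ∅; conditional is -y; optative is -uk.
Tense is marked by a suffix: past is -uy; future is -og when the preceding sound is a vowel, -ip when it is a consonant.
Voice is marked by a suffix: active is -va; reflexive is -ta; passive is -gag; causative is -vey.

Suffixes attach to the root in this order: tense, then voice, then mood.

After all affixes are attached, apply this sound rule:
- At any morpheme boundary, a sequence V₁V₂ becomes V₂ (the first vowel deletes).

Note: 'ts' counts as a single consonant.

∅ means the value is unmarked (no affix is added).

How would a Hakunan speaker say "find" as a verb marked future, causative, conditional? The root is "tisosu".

Attach tense future -og (after vowel 'u') → tisosuog.
Attach voice causative -vey → tisosuogvey.
Attach mood conditional -y → tisosuogveyy.
Apply vowel deletion: tisosuogveyy → tisosogveyy.

tisosogveyy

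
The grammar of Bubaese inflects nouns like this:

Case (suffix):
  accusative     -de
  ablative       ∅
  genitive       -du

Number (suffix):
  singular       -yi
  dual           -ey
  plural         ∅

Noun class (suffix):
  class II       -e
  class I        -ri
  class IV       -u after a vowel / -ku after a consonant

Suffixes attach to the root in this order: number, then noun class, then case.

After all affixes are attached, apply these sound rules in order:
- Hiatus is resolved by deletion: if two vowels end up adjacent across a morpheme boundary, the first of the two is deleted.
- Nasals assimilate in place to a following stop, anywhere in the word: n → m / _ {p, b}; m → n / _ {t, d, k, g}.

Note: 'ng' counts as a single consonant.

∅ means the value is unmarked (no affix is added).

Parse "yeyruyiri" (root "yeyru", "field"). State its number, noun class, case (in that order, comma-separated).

Segment: yeyru-yi-ri.
number: -yi → singular.
noun class: -ri → class I.
case: ∅ → ablative.

singular, class I, ablative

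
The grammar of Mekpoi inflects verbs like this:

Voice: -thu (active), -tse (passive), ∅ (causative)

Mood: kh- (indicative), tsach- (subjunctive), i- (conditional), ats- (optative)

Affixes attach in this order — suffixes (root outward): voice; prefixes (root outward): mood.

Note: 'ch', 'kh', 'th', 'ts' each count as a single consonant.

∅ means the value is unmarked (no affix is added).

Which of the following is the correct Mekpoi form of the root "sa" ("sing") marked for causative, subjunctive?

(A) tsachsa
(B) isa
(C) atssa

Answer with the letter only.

voice = causative: zero marking, form stays sa.
Attach mood subjunctive tsach- → tsachsa.
So the correct form is tsachsa, option (A).
(C) atssa is wrong: it uses optative instead of subjunctive for mood.
(B) isa is wrong: it uses conditional instead of subjunctive for mood.

A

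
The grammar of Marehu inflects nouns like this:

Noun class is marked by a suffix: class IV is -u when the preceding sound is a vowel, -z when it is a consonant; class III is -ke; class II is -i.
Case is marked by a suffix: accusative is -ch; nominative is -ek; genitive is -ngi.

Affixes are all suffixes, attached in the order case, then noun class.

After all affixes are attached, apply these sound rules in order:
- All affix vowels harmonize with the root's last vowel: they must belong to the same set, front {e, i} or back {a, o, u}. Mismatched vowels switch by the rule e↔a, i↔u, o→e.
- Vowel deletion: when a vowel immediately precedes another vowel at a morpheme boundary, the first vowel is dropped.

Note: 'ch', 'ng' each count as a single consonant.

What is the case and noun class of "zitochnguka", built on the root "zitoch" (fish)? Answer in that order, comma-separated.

Segment: zitoch-ngi-ke.
case: -ngi → genitive.
noun class: -ke → class III.

genitive, class III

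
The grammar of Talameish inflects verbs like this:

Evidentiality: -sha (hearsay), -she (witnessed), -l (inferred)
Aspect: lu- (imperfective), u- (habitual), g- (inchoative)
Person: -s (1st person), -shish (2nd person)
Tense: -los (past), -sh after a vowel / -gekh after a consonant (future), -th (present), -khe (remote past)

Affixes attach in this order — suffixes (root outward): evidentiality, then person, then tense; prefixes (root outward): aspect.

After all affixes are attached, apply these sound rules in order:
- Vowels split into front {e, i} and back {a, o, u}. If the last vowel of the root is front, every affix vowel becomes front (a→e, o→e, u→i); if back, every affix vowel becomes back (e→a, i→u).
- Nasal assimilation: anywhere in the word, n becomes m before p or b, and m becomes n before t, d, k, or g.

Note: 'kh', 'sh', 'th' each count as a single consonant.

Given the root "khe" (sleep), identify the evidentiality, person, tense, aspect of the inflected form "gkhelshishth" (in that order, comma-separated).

Segment: g-khe-l-shish-th.
evidentiality: -l → inferred.
person: -shish → 2nd person.
tense: -th → present.
aspect: g- → inchoative.

inferred, 2nd person, present, inchoative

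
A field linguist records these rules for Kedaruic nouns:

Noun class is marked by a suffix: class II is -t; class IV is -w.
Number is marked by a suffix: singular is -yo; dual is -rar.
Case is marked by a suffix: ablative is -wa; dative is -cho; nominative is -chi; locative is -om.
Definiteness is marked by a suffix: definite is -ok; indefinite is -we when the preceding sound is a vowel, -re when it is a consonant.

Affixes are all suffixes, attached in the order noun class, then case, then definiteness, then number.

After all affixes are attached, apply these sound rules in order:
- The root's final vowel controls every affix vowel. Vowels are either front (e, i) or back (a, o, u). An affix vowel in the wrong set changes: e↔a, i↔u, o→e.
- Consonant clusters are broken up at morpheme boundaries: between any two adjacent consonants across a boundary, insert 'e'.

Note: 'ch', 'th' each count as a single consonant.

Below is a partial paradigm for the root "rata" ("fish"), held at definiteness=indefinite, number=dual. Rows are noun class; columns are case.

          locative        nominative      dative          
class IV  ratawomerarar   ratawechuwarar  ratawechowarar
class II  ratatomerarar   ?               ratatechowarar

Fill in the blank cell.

Attach noun class class II -t → ratat.
Attach case nominative -chi → ratatchi.
Attach definiteness indefinite -we (after vowel 'i') → ratatchiwe.
Attach number dual -rar → ratatchiwerar.
Apply vowel harmony: ratatchiwerar → ratatchuwarar.
Apply epenthesis: ratatchuwarar → ratatechuwarar.

ratatechuwarar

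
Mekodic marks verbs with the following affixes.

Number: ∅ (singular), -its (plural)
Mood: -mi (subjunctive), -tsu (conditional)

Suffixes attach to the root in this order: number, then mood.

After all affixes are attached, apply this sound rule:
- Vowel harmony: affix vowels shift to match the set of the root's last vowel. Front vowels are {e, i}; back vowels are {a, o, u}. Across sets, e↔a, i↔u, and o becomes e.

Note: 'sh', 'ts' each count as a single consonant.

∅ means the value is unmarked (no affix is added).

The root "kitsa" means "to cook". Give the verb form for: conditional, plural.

Attach number plural -its → kitsaits.
Attach mood conditional -tsu → kitsaitstsu.
Apply vowel harmony: kitsaitstsu → kitsautstsu.

kitsautstsu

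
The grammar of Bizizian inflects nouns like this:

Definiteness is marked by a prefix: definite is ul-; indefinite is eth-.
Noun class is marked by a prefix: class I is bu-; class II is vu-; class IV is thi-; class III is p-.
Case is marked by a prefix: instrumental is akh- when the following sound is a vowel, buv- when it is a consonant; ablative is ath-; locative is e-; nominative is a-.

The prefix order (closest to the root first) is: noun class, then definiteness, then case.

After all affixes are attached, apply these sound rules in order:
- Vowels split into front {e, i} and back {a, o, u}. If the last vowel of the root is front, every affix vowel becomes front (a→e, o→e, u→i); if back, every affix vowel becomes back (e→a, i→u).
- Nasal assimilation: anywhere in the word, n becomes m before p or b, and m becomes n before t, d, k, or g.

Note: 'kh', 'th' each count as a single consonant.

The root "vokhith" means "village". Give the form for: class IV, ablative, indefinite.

etheththivokhith

Attach noun class class IV thi- → thivokhith.
Attach definiteness indefinite eth- → eththivokhith.
Attach case ablative ath- → atheththivokhith.
Apply vowel harmony: atheththivokhith → etheththivokhith.
Nasal assimilation: no change.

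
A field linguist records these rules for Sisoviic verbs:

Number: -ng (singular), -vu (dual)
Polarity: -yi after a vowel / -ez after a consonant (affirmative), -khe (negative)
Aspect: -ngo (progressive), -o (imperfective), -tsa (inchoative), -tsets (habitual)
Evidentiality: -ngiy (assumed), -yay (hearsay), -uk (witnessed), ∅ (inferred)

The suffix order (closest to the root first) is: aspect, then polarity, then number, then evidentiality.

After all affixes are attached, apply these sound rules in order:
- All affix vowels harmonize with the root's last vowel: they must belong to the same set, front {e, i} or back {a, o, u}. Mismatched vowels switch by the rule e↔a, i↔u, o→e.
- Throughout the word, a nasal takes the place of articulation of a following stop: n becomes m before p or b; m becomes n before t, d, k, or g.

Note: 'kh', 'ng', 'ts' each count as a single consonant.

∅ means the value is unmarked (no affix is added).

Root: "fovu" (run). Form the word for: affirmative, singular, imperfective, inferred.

fovuoyung

Attach aspect imperfective -o → fovuo.
Attach polarity affirmative -yi (after vowel 'o') → fovuoyi.
Attach number singular -ng → fovuoying.
evidentiality = inferred: zero marking, form stays fovuoying.
Apply vowel harmony: fovuoying → fovuoyung.
Nasal assimilation: no change.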